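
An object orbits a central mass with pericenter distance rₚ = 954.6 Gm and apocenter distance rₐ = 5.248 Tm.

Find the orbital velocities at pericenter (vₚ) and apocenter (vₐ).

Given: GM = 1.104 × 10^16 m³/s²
rₚ = 954.6 Gm = 9.546 × 10^11 m
rₐ = 5.248 Tm = 5.248 × 10^12 m
GM = 1.104 × 10^16 m³/s²
a = (rₚ + rₐ)/2 = 3.1013 × 10^12 m
Vis-viva: v² = GM (2/r − 1/a)
vₚ² = 1.104 × 10^16 × (2.09512 × 10^-12 − 3.22445 × 10^-13) = 19570.3 m²/s²
vₚ = 139.894 m/s ≈ 139.9 m/s
vₐ² = 1.104 × 10^16 × (3.81098 × 10^-13 − 3.22445 × 10^-13) = 647.52 m²/s²
vₐ = 25.4464 m/s ≈ 25.45 m/s

Final answer: vₚ = 139.9 m/s, vₐ = 25.45 m/s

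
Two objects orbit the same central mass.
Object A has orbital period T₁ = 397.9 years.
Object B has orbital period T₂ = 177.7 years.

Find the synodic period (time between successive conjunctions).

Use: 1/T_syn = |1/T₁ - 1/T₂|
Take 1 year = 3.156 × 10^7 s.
T₁ = 397.9 years = 1.25577 × 10^10 s
T₂ = 177.7 years = 5.60821 × 10^9 s
1/T₁ = 7.96323 × 10^-11 s⁻¹
1/T₂ = 1.7831 × 10^-10 s⁻¹
|1/T₁ − 1/T₂| = 9.86777 × 10^-11 s⁻¹
T_syn = 1 / |1/T₁ − 1/T₂| = 1.0134 × 10^10 s ≈ 321.1 years

Final answer: T_syn = 321.1 years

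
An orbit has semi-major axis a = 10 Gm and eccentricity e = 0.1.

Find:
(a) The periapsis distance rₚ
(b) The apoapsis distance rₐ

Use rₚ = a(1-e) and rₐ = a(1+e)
a = 10 Gm = 1 × 10^10 m
e = 0.1:  1 − e = 0.9,  1 + e = 1.1
(a) rₚ = a(1 − e) = 1 × 10^10 m × 0.9 = 9 × 10^9 m ≈ 9 Gm
(b) rₐ = a(1 + e) = 1 × 10^10 m × 1.1 = 1.1 × 10^10 m ≈ 11 Gm

Final answer:
(a) rₚ = 9 Gm
(b) rₐ = 11 Gm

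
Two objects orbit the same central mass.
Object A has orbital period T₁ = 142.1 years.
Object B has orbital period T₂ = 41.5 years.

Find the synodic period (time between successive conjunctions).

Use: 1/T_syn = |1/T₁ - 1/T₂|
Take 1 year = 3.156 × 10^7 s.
T₁ = 142.1 years = 4.48468 × 10^9 s
T₂ = 41.5 years = 1.30974 × 10^9 s
1/T₁ = 2.22982 × 10^-10 s⁻¹
1/T₂ = 7.6351 × 10^-10 s⁻¹
|1/T₁ − 1/T₂| = 5.40529 × 10^-10 s⁻¹
T_syn = 1 / |1/T₁ − 1/T₂| = 1.85004 × 10^9 s ≈ 58.62 years

Final answer: T_syn = 58.62 years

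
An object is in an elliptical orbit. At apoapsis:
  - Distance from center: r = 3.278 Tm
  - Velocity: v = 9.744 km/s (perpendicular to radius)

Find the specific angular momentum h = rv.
r = 3.278 Tm = 3.278 × 10^12 m
v = 9.744 km/s = 9744 m/s
h = rv = 3.278 × 10^12 × 9744 = 3.19408 × 10^16 m²/s ≈ 3.194 × 10^16 m²/s

Final answer: h = 3.194 × 10^16 m²/s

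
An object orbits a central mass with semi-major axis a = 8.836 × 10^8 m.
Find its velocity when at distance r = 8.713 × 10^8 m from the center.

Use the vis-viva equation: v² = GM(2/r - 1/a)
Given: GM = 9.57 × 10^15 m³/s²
a = 8.836 × 10^8 m
r = 8.713 × 10^8 m
GM = 9.57 × 10^15 m³/s²
2/r − 1/a = 2.29542 × 10^-9 − 1.13173 × 10^-9 = 1.16369 × 10^-9 m⁻¹
v² = GM (2/r − 1/a) = 1.11365 × 10^7 m²/s²
v = 3337.14 m/s ≈ 3.337 km/s

Final answer: 3.337 km/s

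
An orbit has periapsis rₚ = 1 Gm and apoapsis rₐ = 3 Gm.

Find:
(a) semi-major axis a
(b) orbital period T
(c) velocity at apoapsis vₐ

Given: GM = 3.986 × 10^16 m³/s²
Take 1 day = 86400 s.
rₚ = 1 Gm = 1 × 10^9 m
rₐ = 3 Gm = 3 × 10^9 m
GM = 3.986 × 10^16 m³/s²
a = (rₚ + rₐ)/2 = 2 × 10^9 m
e = (rₐ − rₚ)/(rₐ + rₚ) = (2 × 10^9) / (4 × 10^9) = 0.5
(a) a = 2 × 10^9 m ≈ 2 Gm
(b) a³ = 8 × 10^27 m³;  T = 2π √(a³/GM) = 2π × 447998 s = 2.81486 × 10^6 s ≈ 32.58 days
(c) vₐ² = GM (2/rₐ − 1/a) = 3.986 × 10^16 × (6.66667 × 10^-10 − 5 × 10^-10) = 6.64333 × 10^6 m²/s²;  vₐ = 2577.47 m/s ≈ 2.577 km/s

Final answer:
(a) semi-major axis a = 2 Gm
(b) orbital period T = 32.58 days
(c) velocity at apoapsis vₐ = 2.577 km/s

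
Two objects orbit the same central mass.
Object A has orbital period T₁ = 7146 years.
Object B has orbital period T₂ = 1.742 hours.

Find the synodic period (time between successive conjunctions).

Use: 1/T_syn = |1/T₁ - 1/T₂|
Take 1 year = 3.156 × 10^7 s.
T₁ = 7146 years = 2.25528 × 10^11 s
T₂ = 1.742 hours = 6271.2 s
1/T₁ = 4.43404 × 10^-12 s⁻¹
1/T₂ = 0.000159459 s⁻¹
|1/T₁ − 1/T₂| = 0.000159459 s⁻¹
T_syn = 1 / |1/T₁ − 1/T₂| = 6271.2 s ≈ 1.742 hours

Final answer: T_syn = 1.742 hours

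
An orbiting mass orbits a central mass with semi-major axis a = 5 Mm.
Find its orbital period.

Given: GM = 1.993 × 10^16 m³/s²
a = 5 Mm = 5 × 10^6 m
GM = 1.993 × 10^16 m³/s²
a³ = 1.25 × 10^20 m³
T = 2π √(a³/GM) = 2π √((1.25 × 10^20) / (1.993 × 10^16)) = 2π × 79.1957 s
T = 497.601 s ≈ 8.293 minutes

Final answer: 8.293 minutes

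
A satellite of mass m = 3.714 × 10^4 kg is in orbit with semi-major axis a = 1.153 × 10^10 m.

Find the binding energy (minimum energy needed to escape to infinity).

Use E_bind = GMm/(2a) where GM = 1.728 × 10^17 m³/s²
a = 1.153 × 10^10 m
GM = 1.728 × 10^17 m³/s²
m = 3.714 × 10^4 kg
GMm = 1.728 × 10^17 × 37140 = 6.41779 × 10^21 m³·kg/s²
2a = 2.306 × 10^10 m
E_bind = GMm/(2a) = 2.78308 × 10^11 J ≈ 278.3 GJ

Final answer: 278.3 GJ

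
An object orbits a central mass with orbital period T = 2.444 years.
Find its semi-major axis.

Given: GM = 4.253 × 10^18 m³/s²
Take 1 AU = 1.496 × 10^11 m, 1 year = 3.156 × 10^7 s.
T = 2.444 years = 7.71326 × 10^7 s
GM = 4.253 × 10^18 m³/s²
Kepler's third law: a³ = GM T² / (4π²)
T² = 5.94944 × 10^15 s²
a³ = (4.253 × 10^18) × (5.94944 × 10^15) / (4π²) = 6.40932 × 10^32 m³
a = (a³)^(1/3) = 8.62192 × 10^10 m ≈ 0.5763 AU

Final answer: 0.5763 AU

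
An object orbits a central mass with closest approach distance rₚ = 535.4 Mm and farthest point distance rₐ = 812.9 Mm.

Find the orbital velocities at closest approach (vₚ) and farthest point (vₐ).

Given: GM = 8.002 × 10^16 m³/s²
rₚ = 535.4 Mm = 5.354 × 10^8 m
rₐ = 812.9 Mm = 8.129 × 10^8 m
GM = 8.002 × 10^16 m³/s²
a = (rₚ + rₐ)/2 = 6.7415 × 10^8 m
Vis-viva: v² = GM (2/r − 1/a)
vₚ² = 8.002 × 10^16 × (3.73552 × 10^-9 − 1.48335 × 10^-9) = 1.80219 × 10^8 m²/s²
vₚ = 13424.6 m/s ≈ 13.42 km/s
vₐ² = 8.002 × 10^16 × (2.46033 × 10^-9 − 1.48335 × 10^-9) = 7.81778 × 10^7 m²/s²
vₐ = 8841.82 m/s ≈ 8.842 km/s

Final answer: vₚ = 13.42 km/s, vₐ = 8.842 km/s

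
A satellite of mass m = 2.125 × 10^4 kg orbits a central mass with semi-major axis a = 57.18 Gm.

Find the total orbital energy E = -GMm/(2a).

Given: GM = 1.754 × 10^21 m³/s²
a = 57.18 Gm = 5.718 × 10^10 m
GM = 1.754 × 10^21 m³/s²
2a = 1.1436 × 10^11 m
GMm = 1.754 × 10^21 × 21250 = 3.72725 × 10^25 m³·kg/s²
E = −GMm/(2a) = -3.25923 × 10^14 J ≈ -325.9 TJ

Final answer: -325.9 TJ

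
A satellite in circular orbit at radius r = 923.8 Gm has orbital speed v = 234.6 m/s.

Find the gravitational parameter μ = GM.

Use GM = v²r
r = 923.8 Gm = 9.238 × 10^11 m
v = 234.6 m/s
v² = 55037.2 m²/s²
GM = v²r = 55037.2 × 9.238 × 10^11 = 5.08433 × 10^16 m³/s²
GM ≈ 5.084 × 10^16 m³/s²

Final answer: GM = 5.084 × 10^16 m³/s²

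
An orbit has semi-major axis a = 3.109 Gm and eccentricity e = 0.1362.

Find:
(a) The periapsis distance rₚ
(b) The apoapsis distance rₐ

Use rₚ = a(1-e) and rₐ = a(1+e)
a = 3.109 Gm = 3.109 × 10^9 m
e = 0.1362:  1 − e = 0.8638,  1 + e = 1.1362
(a) rₚ = a(1 − e) = 3.109 × 10^9 m × 0.8638 = 2.68555 × 10^9 m ≈ 2.686 Gm
(b) rₐ = a(1 + e) = 3.109 × 10^9 m × 1.1362 = 3.53245 × 10^9 m ≈ 3.532 Gm

Final answer:
(a) rₚ = 2.686 Gm
(b) rₐ = 3.532 Gm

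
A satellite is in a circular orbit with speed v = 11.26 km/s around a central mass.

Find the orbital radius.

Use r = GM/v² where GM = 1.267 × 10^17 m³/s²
v = 11.26 km/s = 11260 m/s
GM = 1.267 × 10^17 m³/s²
v² = 1.26788 × 10^8 m²/s²
r = GM/v² = (1.267 × 10^17) / (1.26788 × 10^8) = 9.99309 × 10^8 m ≈ 999.3 Mm

Final answer: 999.3 Mm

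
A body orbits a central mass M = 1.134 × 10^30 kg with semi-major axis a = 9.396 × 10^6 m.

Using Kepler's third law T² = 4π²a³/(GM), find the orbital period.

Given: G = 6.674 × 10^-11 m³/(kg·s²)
M = 1.134 × 10^30 kg
GM = G × M = 6.674 × 10^-11 × 1.134 × 10^30 = 7.56832 × 10^19 m³/s²
a = 9.396 × 10^6 m
a³ = 8.29524 × 10^20 m³
T = 2π √(a³/GM) = 2π √((8.29524 × 10^20) / (7.56832 × 10^19)) = 2π × 3.31066 s
T = 20.8015 s ≈ 20.8 seconds

Final answer: 20.8 seconds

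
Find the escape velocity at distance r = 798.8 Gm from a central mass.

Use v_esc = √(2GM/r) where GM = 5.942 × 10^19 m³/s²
r = 798.8 Gm = 7.988 × 10^11 m
GM = 5.942 × 10^19 m³/s²
2GM/r = 2 × (5.942 × 10^19) / (7.988 × 10^11) = 1.48773 × 10^8 m²/s²
v_esc = √(2GM/r) = 12197.3 m/s ≈ 12.2 km/s

Final answer: 12.2 km/s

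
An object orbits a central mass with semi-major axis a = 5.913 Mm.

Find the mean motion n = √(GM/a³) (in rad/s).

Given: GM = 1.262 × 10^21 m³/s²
a = 5.913 Mm = 5.913 × 10^6 m
GM = 1.262 × 10^21 m³/s²
a³ = 2.0674 × 10^20 m³
GM/a³ = (1.262 × 10^21) / (2.0674 × 10^20) = 6.1043 s⁻²
n = √(GM/a³) = 2.47069 rad/s ≈ 2.471 rad/s

Final answer: n = 2.471 rad/s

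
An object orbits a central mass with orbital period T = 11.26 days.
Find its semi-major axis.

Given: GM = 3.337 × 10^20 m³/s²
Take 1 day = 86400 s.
T = 11.26 days = 972864 s
GM = 3.337 × 10^20 m³/s²
Kepler's third law: a³ = GM T² / (4π²)
T² = 9.46464 × 10^11 s²
a³ = (3.337 × 10^20) × (9.46464 × 10^11) / (4π²) = 8.0002 × 10^30 m³
a = (a³)^(1/3) = 2.00002 × 10^10 m ≈ 20 Gm

Final answer: 20 Gm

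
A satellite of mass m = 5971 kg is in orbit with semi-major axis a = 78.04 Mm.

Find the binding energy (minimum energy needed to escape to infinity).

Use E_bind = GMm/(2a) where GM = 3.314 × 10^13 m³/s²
a = 78.04 Mm = 7.804 × 10^7 m
GM = 3.314 × 10^13 m³/s²
m = 5971 kg
GMm = 3.314 × 10^13 × 5971 = 1.97879 × 10^17 m³·kg/s²
2a = 1.5608 × 10^8 m
E_bind = GMm/(2a) = 1.2678 × 10^9 J ≈ 1.268 GJ

Final answer: 1.268 GJ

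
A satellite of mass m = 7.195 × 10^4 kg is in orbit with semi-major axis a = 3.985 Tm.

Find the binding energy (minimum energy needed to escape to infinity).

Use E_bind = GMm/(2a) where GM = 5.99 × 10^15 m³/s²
a = 3.985 Tm = 3.985 × 10^12 m
GM = 5.99 × 10^15 m³/s²
m = 7.195 × 10^4 kg
GMm = 5.99 × 10^15 × 71950 = 4.3098 × 10^20 m³·kg/s²
2a = 7.97 × 10^12 m
E_bind = GMm/(2a) = 5.40753 × 10^7 J ≈ 54.08 MJ

Final answer: 54.08 MJ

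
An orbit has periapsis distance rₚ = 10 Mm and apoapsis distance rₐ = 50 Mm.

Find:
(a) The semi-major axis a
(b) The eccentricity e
rₚ = 10 Mm = 1 × 10^7 m
rₐ = 50 Mm = 5 × 10^7 m
(a) a = (rₚ + rₐ)/2 = 3 × 10^7 m ≈ 30 Mm
(b) e = (rₐ − rₚ)/(rₐ + rₚ) = (4 × 10^7) / (6 × 10^7) = 0.666667

Final answer:
(a) a = 30 Mm
(b) e = 0.6667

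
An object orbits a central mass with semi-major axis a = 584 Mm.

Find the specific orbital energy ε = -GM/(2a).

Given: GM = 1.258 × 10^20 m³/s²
a = 584 Mm = 5.84 × 10^8 m
GM = 1.258 × 10^20 m³/s²
2a = 1.168 × 10^9 m
ε = −GM/(2a) = -1.07705 × 10^11 J/kg ≈ -107.7 GJ/kg

Final answer: -107.7 GJ/kg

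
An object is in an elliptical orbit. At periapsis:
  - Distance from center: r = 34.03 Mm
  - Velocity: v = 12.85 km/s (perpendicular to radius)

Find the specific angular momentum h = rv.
r = 34.03 Mm = 3.403 × 10^7 m
v = 12.85 km/s = 12850 m/s
h = rv = 3.403 × 10^7 × 12850 = 4.37286 × 10^11 m²/s ≈ 4.373 × 10^11 m²/s

Final answer: h = 4.373 × 10^11 m²/s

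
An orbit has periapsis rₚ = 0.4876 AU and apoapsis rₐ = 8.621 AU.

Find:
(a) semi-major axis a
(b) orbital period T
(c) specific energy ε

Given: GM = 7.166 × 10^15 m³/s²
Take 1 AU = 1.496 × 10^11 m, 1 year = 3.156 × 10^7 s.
rₚ = 0.4876 AU = 7.2945 × 10^10 m
rₐ = 8.621 AU = 1.2897 × 10^12 m
GM = 7.166 × 10^15 m³/s²
a = (rₚ + rₐ)/2 = 6.81323 × 10^11 m
e = (rₐ − rₚ)/(rₐ + rₚ) = (1.21676 × 10^12) / (1.36265 × 10^12) = 0.892936
(a) a = 6.81323 × 10^11 m ≈ 4.554 AU
(b) a³ = 3.16271 × 10^35 m³;  T = 2π √(a³/GM) = 2π × 6.64342 × 10^9 s = 4.17418 × 10^10 s ≈ 1323 years
(c) 2a = 1.36265 × 10^12 m;  ε = −GM/(2a) = -5258.88 J/kg ≈ -5.259 kJ/kg

Final answer:
(a) semi-major axis a = 4.554 AU
(b) orbital period T = 1323 years
(c) specific energy ε = -5.259 kJ/kg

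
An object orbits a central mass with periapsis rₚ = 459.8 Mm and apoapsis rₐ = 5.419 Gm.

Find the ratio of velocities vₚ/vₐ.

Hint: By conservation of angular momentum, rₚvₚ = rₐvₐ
rₚ = 459.8 Mm = 4.598 × 10^8 m
rₐ = 5.419 Gm = 5.419 × 10^9 m
rₚvₚ = rₐvₐ  ⇒  vₚ/vₐ = rₐ/rₚ
vₚ/vₐ = (5.419 × 10^9) / (4.598 × 10^8) = 11.7856

Final answer: vₚ/vₐ = 11.79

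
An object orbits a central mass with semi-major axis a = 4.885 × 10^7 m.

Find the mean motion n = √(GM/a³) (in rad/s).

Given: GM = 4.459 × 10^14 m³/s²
a = 4.885 × 10^7 m
GM = 4.459 × 10^14 m³/s²
a³ = 1.16572 × 10^23 m³
GM/a³ = (4.459 × 10^14) / (1.16572 × 10^23) = 3.82511 × 10^-9 s⁻²
n = √(GM/a³) = 6.18475 × 10^-5 rad/s ≈ 6.185 × 10^-5 rad/s

Final answer: n = 6.185 × 10^-5 rad/s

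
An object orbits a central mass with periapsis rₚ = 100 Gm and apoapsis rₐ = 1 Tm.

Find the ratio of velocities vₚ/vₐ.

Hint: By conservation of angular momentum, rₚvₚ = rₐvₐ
rₚ = 100 Gm = 1 × 10^11 m
rₐ = 1 Tm = 1 × 10^12 m
rₚvₚ = rₐvₐ  ⇒  vₚ/vₐ = rₐ/rₚ
vₚ/vₐ = (1 × 10^12) / (1 × 10^11) = 10

Final answer: vₚ/vₐ = 10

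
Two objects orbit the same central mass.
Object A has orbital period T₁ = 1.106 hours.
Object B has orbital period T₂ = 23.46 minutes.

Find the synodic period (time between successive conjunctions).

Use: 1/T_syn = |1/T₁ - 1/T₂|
T₁ = 1.106 hours = 3981.6 s
T₂ = 23.46 minutes = 1407.6 s
1/T₁ = 0.000251155 s⁻¹
1/T₂ = 0.000710429 s⁻¹
|1/T₁ − 1/T₂| = 0.000459274 s⁻¹
T_syn = 1 / |1/T₁ − 1/T₂| = 2177.35 s ≈ 36.29 minutes

Final answer: T_syn = 36.29 minutes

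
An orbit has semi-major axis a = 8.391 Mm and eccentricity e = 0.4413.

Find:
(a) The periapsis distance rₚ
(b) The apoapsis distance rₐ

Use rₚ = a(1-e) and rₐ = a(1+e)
a = 8.391 Mm = 8.391 × 10^6 m
e = 0.4413:  1 − e = 0.5587,  1 + e = 1.4413
(a) rₚ = a(1 − e) = 8.391 × 10^6 m × 0.5587 = 4.68805 × 10^6 m ≈ 4.688 Mm
(b) rₐ = a(1 + e) = 8.391 × 10^6 m × 1.4413 = 1.20939 × 10^7 m ≈ 12.09 Mm

Final answer:
(a) rₚ = 4.688 Mm
(b) rₐ = 12.09 Mm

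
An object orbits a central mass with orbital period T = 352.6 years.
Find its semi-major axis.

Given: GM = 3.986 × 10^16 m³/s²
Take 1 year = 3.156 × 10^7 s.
T = 352.6 years = 1.11281 × 10^10 s
GM = 3.986 × 10^16 m³/s²
Kepler's third law: a³ = GM T² / (4π²)
T² = 1.23834 × 10^20 s²
a³ = (3.986 × 10^16) × (1.23834 × 10^20) / (4π²) = 1.25031 × 10^35 m³
a = (a³)^(1/3) = 5.00041 × 10^11 m ≈ 500 Gm

Final answer: 500 Gm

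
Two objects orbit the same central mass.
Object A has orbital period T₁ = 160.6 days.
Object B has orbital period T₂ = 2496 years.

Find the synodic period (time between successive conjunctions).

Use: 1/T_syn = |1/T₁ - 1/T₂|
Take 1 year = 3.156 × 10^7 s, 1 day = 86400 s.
T₁ = 160.6 days = 1.38758 × 10^7 s
T₂ = 2496 years = 7.87738 × 10^10 s
1/T₁ = 7.20677 × 10^-8 s⁻¹
1/T₂ = 1.26946 × 10^-11 s⁻¹
|1/T₁ − 1/T₂| = 7.2055 × 10^-8 s⁻¹
T_syn = 1 / |1/T₁ − 1/T₂| = 1.38783 × 10^7 s ≈ 160.6 days

Final answer: T_syn = 160.6 days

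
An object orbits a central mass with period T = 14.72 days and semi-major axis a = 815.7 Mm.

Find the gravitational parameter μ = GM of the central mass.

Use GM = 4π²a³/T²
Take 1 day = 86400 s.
T = 14.72 days = 1.27181 × 10^6 s
a = 815.7 Mm = 8.157 × 10^8 m
a³ = 5.42739 × 10^26 m³
T² = 1.6175 × 10^12 s²
GM = 4π² × (5.42739 × 10^26) / (1.6175 × 10^12) = 1.32467 × 10^16 m³/s²
GM ≈ 1.325 × 10^16 m³/s²

Final answer: GM = 1.325 × 10^16 m³/s²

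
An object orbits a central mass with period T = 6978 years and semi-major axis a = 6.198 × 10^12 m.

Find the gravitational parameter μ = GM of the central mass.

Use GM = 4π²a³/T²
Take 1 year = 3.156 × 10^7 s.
T = 6978 years = 2.20226 × 10^11 s
a = 6.198 × 10^12 m
a³ = 2.38097 × 10^38 m³
T² = 4.84994 × 10^22 s²
GM = 4π² × (2.38097 × 10^38) / (4.84994 × 10^22) = 1.93811 × 10^17 m³/s²
GM ≈ 1.938 × 10^17 m³/s²

Final answer: GM = 1.938 × 10^17 m³/s²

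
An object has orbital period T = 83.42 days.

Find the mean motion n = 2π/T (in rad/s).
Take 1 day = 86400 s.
T = 83.42 days = 7.20749 × 10^6 s
n = 2π / (7.20749 × 10^6 s) = 8.71758 × 10^-7 rad/s ≈ 8.718 × 10^-7 rad/s

Final answer: n = 8.718 × 10^-7 rad/s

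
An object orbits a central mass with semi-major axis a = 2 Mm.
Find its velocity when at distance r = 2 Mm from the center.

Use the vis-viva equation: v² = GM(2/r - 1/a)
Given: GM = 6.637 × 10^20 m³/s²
a = 2 Mm = 2 × 10^6 m
r = 2 Mm = 2 × 10^6 m
GM = 6.637 × 10^20 m³/s²
2/r − 1/a = 1 × 10^-6 − 5 × 10^-7 = 5 × 10^-7 m⁻¹
v² = GM (2/r − 1/a) = 3.3185 × 10^14 m²/s²
v = 1.82168 × 10^7 m/s ≈ 1.822 × 10^4 km/s

Final answer: 1.822 × 10^4 km/s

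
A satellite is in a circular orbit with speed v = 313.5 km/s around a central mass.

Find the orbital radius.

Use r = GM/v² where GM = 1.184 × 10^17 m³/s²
v = 313.5 km/s = 313500 m/s
GM = 1.184 × 10^17 m³/s²
v² = 9.82822 × 10^10 m²/s²
r = GM/v² = (1.184 × 10^17) / (9.82822 × 10^10) = 1.20469 × 10^6 m ≈ 1.205 Mm

Final answer: 1.205 Mm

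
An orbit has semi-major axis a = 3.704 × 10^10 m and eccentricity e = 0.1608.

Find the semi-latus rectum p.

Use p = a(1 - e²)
a = 3.704 × 10^10 m
e = 0.1608,  e² = 0.0258566,  1 − e² = 0.974143
p = a(1 − e²) = 3.704 × 10^10 m × 0.974143 = 3.60823 × 10^10 m ≈ 3.608 × 10^10 m

Final answer: p = 3.608 × 10^10 m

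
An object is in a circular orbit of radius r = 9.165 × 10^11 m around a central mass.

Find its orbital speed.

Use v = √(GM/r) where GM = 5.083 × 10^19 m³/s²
r = 9.165 × 10^11 m
GM = 5.083 × 10^19 m³/s²
GM/r = (5.083 × 10^19) / (9.165 × 10^11) = 5.5461 × 10^7 m²/s²
v = √(GM/r) = 7447.21 m/s ≈ 7.447 km/s

Final answer: 7.447 km/s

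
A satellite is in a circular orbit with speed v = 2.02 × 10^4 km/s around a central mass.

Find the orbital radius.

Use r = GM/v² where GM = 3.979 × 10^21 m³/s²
v = 2.02 × 10^4 km/s = 2.02 × 10^7 m/s
GM = 3.979 × 10^21 m³/s²
v² = 4.0804 × 10^14 m²/s²
r = GM/v² = (3.979 × 10^21) / (4.0804 × 10^14) = 9.75149 × 10^6 m ≈ 9.751 Mm

Final answer: 9.751 Mm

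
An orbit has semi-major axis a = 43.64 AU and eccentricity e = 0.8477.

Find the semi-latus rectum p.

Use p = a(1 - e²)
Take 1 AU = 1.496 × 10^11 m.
a = 43.64 AU = 6.52854 × 10^12 m
e = 0.8477,  e² = 0.718595,  1 − e² = 0.281405
p = a(1 − e²) = 6.52854 × 10^12 m × 0.281405 = 1.83716 × 10^12 m ≈ 12.28 AU

Final answer: p = 12.28 AU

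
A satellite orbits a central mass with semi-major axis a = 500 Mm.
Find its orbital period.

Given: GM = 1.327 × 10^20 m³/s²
a = 500 Mm = 5 × 10^8 m
GM = 1.327 × 10^20 m³/s²
a³ = 1.25 × 10^26 m³
T = 2π √(a³/GM) = 2π √((1.25 × 10^26) / (1.327 × 10^20)) = 2π × 970.554 s
T = 6098.17 s ≈ 1.694 hours

Final answer: 1.694 hours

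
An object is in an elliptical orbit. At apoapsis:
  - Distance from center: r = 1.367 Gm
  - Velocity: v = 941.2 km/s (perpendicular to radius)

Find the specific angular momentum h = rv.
r = 1.367 Gm = 1.367 × 10^9 m
v = 941.2 km/s = 941200 m/s
h = rv = 1.367 × 10^9 × 941200 = 1.28662 × 10^15 m²/s ≈ 1.287 × 10^15 m²/s

Final answer: h = 1.287 × 10^15 m²/s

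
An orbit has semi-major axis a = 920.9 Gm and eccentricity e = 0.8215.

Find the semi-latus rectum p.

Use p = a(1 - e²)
a = 920.9 Gm = 9.209 × 10^11 m
e = 0.8215,  e² = 0.674862,  1 − e² = 0.325138
p = a(1 − e²) = 9.209 × 10^11 m × 0.325138 = 2.99419 × 10^11 m ≈ 299.4 Gm

Final answer: p = 299.4 Gm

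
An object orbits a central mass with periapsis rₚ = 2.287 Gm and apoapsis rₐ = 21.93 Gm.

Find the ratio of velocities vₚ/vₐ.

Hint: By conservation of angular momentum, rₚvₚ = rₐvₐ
rₚ = 2.287 Gm = 2.287 × 10^9 m
rₐ = 21.93 Gm = 2.193 × 10^10 m
rₚvₚ = rₐvₐ  ⇒  vₚ/vₐ = rₐ/rₚ
vₚ/vₐ = (2.193 × 10^10) / (2.287 × 10^9) = 9.58898

Final answer: vₚ/vₐ = 9.589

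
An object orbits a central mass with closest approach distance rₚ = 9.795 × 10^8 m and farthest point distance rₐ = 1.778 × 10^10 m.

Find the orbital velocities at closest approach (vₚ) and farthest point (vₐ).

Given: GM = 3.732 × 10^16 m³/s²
rₚ = 9.795 × 10^8 m
rₐ = 1.778 × 10^10 m
GM = 3.732 × 10^16 m³/s²
a = (rₚ + rₐ)/2 = 9.37975 × 10^9 m
Vis-viva: v² = GM (2/r − 1/a)
vₚ² = 3.732 × 10^16 × (2.04186 × 10^-9 − 1.06613 × 10^-10) = 7.22234 × 10^7 m²/s²
vₚ = 8498.43 m/s ≈ 8.498 km/s
vₐ² = 3.732 × 10^16 × (1.12486 × 10^-10 − 1.06613 × 10^-10) = 219191 m²/s²
vₐ = 468.179 m/s ≈ 468.2 m/s

Final answer: vₚ = 8.498 km/s, vₐ = 468.2 m/s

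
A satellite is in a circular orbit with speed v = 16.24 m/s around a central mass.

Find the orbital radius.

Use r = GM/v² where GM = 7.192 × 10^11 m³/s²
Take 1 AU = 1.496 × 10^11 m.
v = 16.24 m/s
GM = 7.192 × 10^11 m³/s²
v² = 263.738 m²/s²
r = GM/v² = (7.192 × 10^11) / 263.738 = 2.72695 × 10^9 m ≈ 0.01823 AU

Final answer: 0.01823 AU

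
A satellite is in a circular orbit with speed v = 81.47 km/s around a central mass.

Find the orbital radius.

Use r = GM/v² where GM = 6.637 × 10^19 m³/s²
v = 81.47 km/s = 81470 m/s
GM = 6.637 × 10^19 m³/s²
v² = 6.63736 × 10^9 m²/s²
r = GM/v² = (6.637 × 10^19) / (6.63736 × 10^9) = 9.99946 × 10^9 m ≈ 9.999 Gm

Final answer: 9.999 Gm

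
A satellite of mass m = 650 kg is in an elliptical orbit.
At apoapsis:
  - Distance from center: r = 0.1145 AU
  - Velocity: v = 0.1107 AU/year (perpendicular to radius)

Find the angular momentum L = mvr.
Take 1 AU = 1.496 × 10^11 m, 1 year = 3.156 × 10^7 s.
r = 0.1145 AU = 1.71292 × 10^10 m
v = 0.1107 AU/year = 524.738 m/s
vr = 524.738 × 1.71292 × 10^10 = 8.98834 × 10^12 m²/s
L = m × vr = 650 × 8.98834 × 10^12 = 5.84242 × 10^15 kg·m²/s ≈ 5.842 × 10^15 kg·m²/s

Final answer: L = 5.842 × 10^15 kg·m²/s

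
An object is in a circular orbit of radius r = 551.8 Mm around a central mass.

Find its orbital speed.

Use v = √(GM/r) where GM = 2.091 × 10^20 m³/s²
r = 551.8 Mm = 5.518 × 10^8 m
GM = 2.091 × 10^20 m³/s²
GM/r = (2.091 × 10^20) / (5.518 × 10^8) = 3.78942 × 10^11 m²/s²
v = √(GM/r) = 615582 m/s ≈ 615.6 km/s

Final answer: 615.6 km/s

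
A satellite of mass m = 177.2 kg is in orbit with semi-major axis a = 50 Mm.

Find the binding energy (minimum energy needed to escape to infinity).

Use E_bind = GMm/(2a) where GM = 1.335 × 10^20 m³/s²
a = 50 Mm = 5 × 10^7 m
GM = 1.335 × 10^20 m³/s²
m = 177.2 kg
GMm = 1.335 × 10^20 × 177.2 = 2.36562 × 10^22 m³·kg/s²
2a = 1 × 10^8 m
E_bind = GMm/(2a) = 2.36562 × 10^14 J ≈ 236.6 TJ

Final answer: 236.6 TJ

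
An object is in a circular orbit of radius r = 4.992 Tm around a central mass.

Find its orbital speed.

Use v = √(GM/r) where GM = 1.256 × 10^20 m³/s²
r = 4.992 Tm = 4.992 × 10^12 m
GM = 1.256 × 10^20 m³/s²
GM/r = (1.256 × 10^20) / (4.992 × 10^12) = 2.51603 × 10^7 m²/s²
v = √(GM/r) = 5016 m/s ≈ 5.016 km/s

Final answer: 5.016 km/s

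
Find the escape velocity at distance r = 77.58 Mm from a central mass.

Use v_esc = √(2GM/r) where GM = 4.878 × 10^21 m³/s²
r = 77.58 Mm = 7.758 × 10^7 m
GM = 4.878 × 10^21 m³/s²
2GM/r = 2 × (4.878 × 10^21) / (7.758 × 10^7) = 1.25754 × 10^14 m²/s²
v_esc = √(2GM/r) = 1.1214 × 10^7 m/s ≈ 1.121 × 10^4 km/s

Final answer: 1.121 × 10^4 km/s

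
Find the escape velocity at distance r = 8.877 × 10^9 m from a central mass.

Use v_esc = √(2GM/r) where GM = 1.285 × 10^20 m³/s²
r = 8.877 × 10^9 m
GM = 1.285 × 10^20 m³/s²
2GM/r = 2 × (1.285 × 10^20) / (8.877 × 10^9) = 2.89512 × 10^10 m²/s²
v_esc = √(2GM/r) = 170151 m/s ≈ 170.2 km/s

Final answer: 170.2 km/s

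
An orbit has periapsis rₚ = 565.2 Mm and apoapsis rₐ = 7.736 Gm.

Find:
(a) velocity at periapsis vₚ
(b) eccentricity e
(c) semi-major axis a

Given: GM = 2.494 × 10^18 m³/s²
rₚ = 565.2 Mm = 5.652 × 10^8 m
rₐ = 7.736 Gm = 7.736 × 10^9 m
GM = 2.494 × 10^18 m³/s²
a = (rₚ + rₐ)/2 = 4.1506 × 10^9 m
e = (rₐ − rₚ)/(rₐ + rₚ) = (7.1708 × 10^9) / (8.3012 × 10^9) = 0.863827
(a) vₚ² = GM (2/rₚ − 1/a) = 2.494 × 10^18 × (3.53857 × 10^-9 − 2.40929 × 10^-10) = 8.22432 × 10^9 m²/s²;  vₚ = 90688 m/s ≈ 90.69 km/s
(b) e = 0.863827 ≈ 0.8638
(c) a = 4.1506 × 10^9 m ≈ 4.151 Gm

Final answer:
(a) velocity at periapsis vₚ = 90.69 km/s
(b) eccentricity e = 0.8638
(c) semi-major axis a = 4.151 Gm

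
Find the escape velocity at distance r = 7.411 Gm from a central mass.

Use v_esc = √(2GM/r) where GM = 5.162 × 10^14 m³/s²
r = 7.411 Gm = 7.411 × 10^9 m
GM = 5.162 × 10^14 m³/s²
2GM/r = 2 × (5.162 × 10^14) / (7.411 × 10^9) = 139306 m²/s²
v_esc = √(2GM/r) = 373.238 m/s ≈ 373.2 m/s

Final answer: 373.2 m/s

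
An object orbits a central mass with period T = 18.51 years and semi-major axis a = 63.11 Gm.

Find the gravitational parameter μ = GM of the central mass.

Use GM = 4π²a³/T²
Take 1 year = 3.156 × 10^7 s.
T = 18.51 years = 5.84176 × 10^8 s
a = 63.11 Gm = 6.311 × 10^10 m
a³ = 2.51359 × 10^32 m³
T² = 3.41261 × 10^17 s²
GM = 4π² × (2.51359 × 10^32) / (3.41261 × 10^17) = 2.90782 × 10^16 m³/s²
GM ≈ 2.908 × 10^16 m³/s²

Final answer: GM = 2.908 × 10^16 m³/s²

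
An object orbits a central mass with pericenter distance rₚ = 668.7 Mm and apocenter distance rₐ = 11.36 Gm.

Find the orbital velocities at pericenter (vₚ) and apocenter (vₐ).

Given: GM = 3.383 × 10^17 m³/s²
rₚ = 668.7 Mm = 6.687 × 10^8 m
rₐ = 11.36 Gm = 1.136 × 10^10 m
GM = 3.383 × 10^17 m³/s²
a = (rₚ + rₐ)/2 = 6.01435 × 10^9 m
Vis-viva: v² = GM (2/r − 1/a)
vₚ² = 3.383 × 10^17 × (2.99088 × 10^-9 − 1.66269 × 10^-10) = 9.55565 × 10^8 m²/s²
vₚ = 30912.2 m/s ≈ 30.91 km/s
vₐ² = 3.383 × 10^17 × (1.76056 × 10^-10 − 1.66269 × 10^-10) = 3.31105 × 10^6 m²/s²
vₐ = 1819.63 m/s ≈ 1.82 km/s

Final answer: vₚ = 30.91 km/s, vₐ = 1.82 km/s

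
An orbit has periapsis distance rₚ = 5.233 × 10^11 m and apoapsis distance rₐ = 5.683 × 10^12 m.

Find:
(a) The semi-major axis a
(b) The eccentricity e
rₚ = 5.233 × 10^11 m
rₐ = 5.683 × 10^12 m
(a) a = (rₚ + rₐ)/2 = 3.10315 × 10^12 m ≈ 3.103 × 10^12 m
(b) e = (rₐ − rₚ)/(rₐ + rₚ) = (5.1597 × 10^12) / (6.2063 × 10^12) = 0.831365

Final answer:
(a) a = 3.103 × 10^12 m
(b) e = 0.8314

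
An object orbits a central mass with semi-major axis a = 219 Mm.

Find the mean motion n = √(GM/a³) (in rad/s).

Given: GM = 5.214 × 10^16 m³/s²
a = 219 Mm = 2.19 × 10^8 m
GM = 5.214 × 10^16 m³/s²
a³ = 1.05035 × 10^25 m³
GM/a³ = (5.214 × 10^16) / (1.05035 × 10^25) = 4.96408 × 10^-9 s⁻²
n = √(GM/a³) = 7.04562 × 10^-5 rad/s ≈ 7.046 × 10^-5 rad/s

Final answer: n = 7.046 × 10^-5 rad/s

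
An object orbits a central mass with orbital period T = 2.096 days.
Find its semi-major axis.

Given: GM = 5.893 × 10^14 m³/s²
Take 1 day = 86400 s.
T = 2.096 days = 181094 s
GM = 5.893 × 10^14 m³/s²
Kepler's third law: a³ = GM T² / (4π²)
T² = 3.27952 × 10^10 s²
a³ = (5.893 × 10^14) × (3.27952 × 10^10) / (4π²) = 4.89538 × 10^23 m³
a = (a³)^(1/3) = 7.88126 × 10^7 m ≈ 78.81 Mm

Final answer: 78.81 Mm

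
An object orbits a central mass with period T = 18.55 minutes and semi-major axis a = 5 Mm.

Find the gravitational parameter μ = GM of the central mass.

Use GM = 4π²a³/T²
T = 18.55 minutes = 1113 s
a = 5 Mm = 5 × 10^6 m
a³ = 1.25 × 10^20 m³
T² = 1.23877 × 10^6 s²
GM = 4π² × (1.25 × 10^20) / (1.23877 × 10^6) = 3.98363 × 10^15 m³/s²
GM ≈ 3.984 × 10^15 m³/s²

Final answer: GM = 3.984 × 10^15 m³/s²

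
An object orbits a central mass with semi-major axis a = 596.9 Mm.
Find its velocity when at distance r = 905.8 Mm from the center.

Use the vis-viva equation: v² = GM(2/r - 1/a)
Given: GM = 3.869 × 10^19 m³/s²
a = 596.9 Mm = 5.969 × 10^8 m
r = 905.8 Mm = 9.058 × 10^8 m
GM = 3.869 × 10^19 m³/s²
2/r − 1/a = 2.20799 × 10^-9 − 1.67532 × 10^-9 = 5.3267 × 10^-10 m⁻¹
v² = GM (2/r − 1/a) = 2.0609 × 10^10 m²/s²
v = 143558 m/s ≈ 143.6 km/s

Final answer: 143.6 km/s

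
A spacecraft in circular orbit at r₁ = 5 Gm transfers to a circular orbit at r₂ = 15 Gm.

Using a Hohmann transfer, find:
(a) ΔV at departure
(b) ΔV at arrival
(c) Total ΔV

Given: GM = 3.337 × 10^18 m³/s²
r₁ = 5 Gm = 5 × 10^9 m
r₂ = 15 Gm = 1.5 × 10^10 m
GM = 3.337 × 10^18 m³/s²
Transfer ellipse: a_t = (r₁ + r₂)/2 = 1 × 10^10 m
Circular speed at r₁: v₁ = √(GM/r₁) = 25834.1 m/s
Transfer speed at r₁ (periapsis): v₁ₜ = √(GM(2/r₁ − 1/a_t)) = 31640.2 m/s
(a) ΔV₁ = v₁ₜ − v₁ = 5806.08 m/s ≈ 5.806 km/s
Circular speed at r₂: v₂ = √(GM/r₂) = 14915.3 m/s
Transfer speed at r₂ (apoapsis): v₂ₜ = √(GM(2/r₂ − 1/a_t)) = 10546.7 m/s
(b) ΔV₂ = v₂ − v₂ₜ = 4368.6 m/s ≈ 4.369 km/s
(c) ΔV_total = ΔV₁ + ΔV₂ = 10174.7 m/s ≈ 10.17 km/s

Final answer:
(a) ΔV₁ = 5.806 km/s
(b) ΔV₂ = 4.369 km/s
(c) ΔV_total = 10.17 km/s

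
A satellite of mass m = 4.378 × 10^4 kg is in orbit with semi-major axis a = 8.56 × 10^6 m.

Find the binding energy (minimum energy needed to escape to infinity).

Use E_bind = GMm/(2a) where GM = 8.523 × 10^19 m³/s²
a = 8.56 × 10^6 m
GM = 8.523 × 10^19 m³/s²
m = 4.378 × 10^4 kg
GMm = 8.523 × 10^19 × 43780 = 3.73137 × 10^24 m³·kg/s²
2a = 1.712 × 10^7 m
E_bind = GMm/(2a) = 2.17954 × 10^17 J ≈ 218 PJ

Final answer: 218 PJ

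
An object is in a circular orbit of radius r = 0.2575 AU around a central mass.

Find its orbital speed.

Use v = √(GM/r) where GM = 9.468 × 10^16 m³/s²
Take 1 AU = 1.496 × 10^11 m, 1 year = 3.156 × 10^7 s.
r = 0.2575 AU = 3.8522 × 10^10 m
GM = 9.468 × 10^16 m³/s²
GM/r = (9.468 × 10^16) / (3.8522 × 10^10) = 2.45782 × 10^6 m²/s²
v = √(GM/r) = 1567.74 m/s ≈ 0.3307 AU/year

Final answer: 0.3307 AU/year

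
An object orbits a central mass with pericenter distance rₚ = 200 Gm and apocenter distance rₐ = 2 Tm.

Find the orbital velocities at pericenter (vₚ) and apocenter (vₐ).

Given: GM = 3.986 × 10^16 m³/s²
rₚ = 200 Gm = 2 × 10^11 m
rₐ = 2 Tm = 2 × 10^12 m
GM = 3.986 × 10^16 m³/s²
a = (rₚ + rₐ)/2 = 1.1 × 10^12 m
Vis-viva: v² = GM (2/r − 1/a)
vₚ² = 3.986 × 10^16 × (1 × 10^-11 − 9.09091 × 10^-13) = 362364 m²/s²
vₚ = 601.966 m/s ≈ 602 m/s
vₐ² = 3.986 × 10^16 × (1 × 10^-12 − 9.09091 × 10^-13) = 3623.64 m²/s²
vₐ = 60.1966 m/s ≈ 60.2 m/s

Final answer: vₚ = 602 m/s, vₐ = 60.2 m/s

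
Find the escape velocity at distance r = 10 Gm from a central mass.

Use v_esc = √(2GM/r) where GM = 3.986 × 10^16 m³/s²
r = 10 Gm = 1 × 10^10 m
GM = 3.986 × 10^16 m³/s²
2GM/r = 2 × (3.986 × 10^16) / (1 × 10^10) = 7.972 × 10^6 m²/s²
v_esc = √(2GM/r) = 2823.47 m/s ≈ 2.823 km/s

Final answer: 2.823 km/s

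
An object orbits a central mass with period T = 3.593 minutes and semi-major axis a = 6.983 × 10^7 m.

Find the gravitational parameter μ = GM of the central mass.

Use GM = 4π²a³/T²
T = 3.593 minutes = 215.58 s
a = 6.983 × 10^7 m
a³ = 3.40507 × 10^23 m³
T² = 46474.7 s²
GM = 4π² × (3.40507 × 10^23) / 46474.7 = 2.89247 × 10^20 m³/s²
GM ≈ 2.892 × 10^20 m³/s²

Final answer: GM = 2.892 × 10^20 m³/s²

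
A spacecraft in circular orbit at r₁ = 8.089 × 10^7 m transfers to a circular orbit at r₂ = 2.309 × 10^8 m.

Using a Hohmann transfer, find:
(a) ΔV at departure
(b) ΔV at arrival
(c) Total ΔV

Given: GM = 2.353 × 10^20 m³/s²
r₁ = 8.089 × 10^7 m
r₂ = 2.309 × 10^8 m
GM = 2.353 × 10^20 m³/s²
Transfer ellipse: a_t = (r₁ + r₂)/2 = 1.55895 × 10^8 m
Circular speed at r₁: v₁ = √(GM/r₁) = 1.70555 × 10^6 m/s
Transfer speed at r₁ (periapsis): v₁ₜ = √(GM(2/r₁ − 1/a_t)) = 2.07568 × 10^6 m/s
(a) ΔV₁ = v₁ₜ − v₁ = 370129 m/s ≈ 370.1 km/s
Circular speed at r₂: v₂ = √(GM/r₂) = 1.00948 × 10^6 m/s
Transfer speed at r₂ (apoapsis): v₂ₜ = √(GM(2/r₂ − 1/a_t)) = 727161 m/s
(b) ΔV₂ = v₂ − v₂ₜ = 282322 m/s ≈ 282.3 km/s
(c) ΔV_total = ΔV₁ + ΔV₂ = 652451 m/s ≈ 652.5 km/s

Final answer:
(a) ΔV₁ = 370.1 km/s
(b) ΔV₂ = 282.3 km/s
(c) ΔV_total = 652.5 km/s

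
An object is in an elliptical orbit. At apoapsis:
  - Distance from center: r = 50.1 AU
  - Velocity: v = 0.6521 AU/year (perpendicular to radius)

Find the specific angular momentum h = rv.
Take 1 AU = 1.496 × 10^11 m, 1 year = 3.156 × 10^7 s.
r = 50.1 AU = 7.49496 × 10^12 m
v = 0.6521 AU/year = 3091.07 m/s
h = rv = 7.49496 × 10^12 × 3091.07 = 2.31674 × 10^16 m²/s ≈ 2.317 × 10^16 m²/s

Final answer: h = 2.317 × 10^16 m²/s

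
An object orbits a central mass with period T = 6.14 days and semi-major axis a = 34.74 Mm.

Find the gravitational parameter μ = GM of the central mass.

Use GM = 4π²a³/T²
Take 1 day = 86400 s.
T = 6.14 days = 530496 s
a = 34.74 Mm = 3.474 × 10^7 m
a³ = 4.19266 × 10^22 m³
T² = 2.81426 × 10^11 s²
GM = 4π² × (4.19266 × 10^22) / (2.81426 × 10^11) = 5.88146 × 10^12 m³/s²
GM ≈ 5.881 × 10^12 m³/s²

Final answer: GM = 5.881 × 10^12 m³/s²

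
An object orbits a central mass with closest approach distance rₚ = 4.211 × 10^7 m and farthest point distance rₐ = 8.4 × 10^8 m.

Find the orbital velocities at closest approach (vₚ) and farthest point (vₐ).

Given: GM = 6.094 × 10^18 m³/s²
rₚ = 4.211 × 10^7 m
rₐ = 8.4 × 10^8 m
GM = 6.094 × 10^18 m³/s²
a = (rₚ + rₐ)/2 = 4.41055 × 10^8 m
Vis-viva: v² = GM (2/r − 1/a)
vₚ² = 6.094 × 10^18 × (4.74947 × 10^-8 − 2.26729 × 10^-9) = 2.75616 × 10^11 m²/s²
vₚ = 524991 m/s ≈ 525 km/s
vₐ² = 6.094 × 10^18 × (2.38095 × 10^-9 − 2.26729 × 10^-9) = 6.92653 × 10^8 m²/s²
vₐ = 26318.3 m/s ≈ 26.32 km/s

Final answer: vₚ = 525 km/s, vₐ = 26.32 km/s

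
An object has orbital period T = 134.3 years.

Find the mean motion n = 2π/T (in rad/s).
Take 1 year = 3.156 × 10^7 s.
T = 134.3 years = 4.23851 × 10^9 s
n = 2π / (4.23851 × 10^9 s) = 1.4824 × 10^-9 rad/s ≈ 1.482 × 10^-9 rad/s

Final answer: n = 1.482 × 10^-9 rad/s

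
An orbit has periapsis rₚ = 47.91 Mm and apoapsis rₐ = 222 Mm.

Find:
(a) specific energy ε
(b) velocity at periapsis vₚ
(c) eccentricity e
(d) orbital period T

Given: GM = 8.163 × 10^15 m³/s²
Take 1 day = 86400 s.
rₚ = 47.91 Mm = 4.791 × 10^7 m
rₐ = 222 Mm = 2.22 × 10^8 m
GM = 8.163 × 10^15 m³/s²
a = (rₚ + rₐ)/2 = 1.34955 × 10^8 m
e = (rₐ − rₚ)/(rₐ + rₚ) = (1.7409 × 10^8) / (2.6991 × 10^8) = 0.644993
(a) 2a = 2.6991 × 10^8 m;  ε = −GM/(2a) = -3.02434 × 10^7 J/kg ≈ -30.24 MJ/kg
(b) vₚ² = GM (2/rₚ − 1/a) = 8.163 × 10^15 × (4.17449 × 10^-8 − 7.40988 × 10^-9) = 2.80277 × 10^8 m²/s²;  vₚ = 16741.5 m/s ≈ 16.74 km/s
(c) e = 0.644993 ≈ 0.645
(d) a³ = 2.45792 × 10^24 m³;  T = 2π √(a³/GM) = 2π × 17352.4 s = 109028 s ≈ 1.262 days

Final answer:
(a) specific energy ε = -30.24 MJ/kg
(b) velocity at periapsis vₚ = 16.74 km/s
(c) eccentricity e = 0.645
(d) orbital period T = 1.262 days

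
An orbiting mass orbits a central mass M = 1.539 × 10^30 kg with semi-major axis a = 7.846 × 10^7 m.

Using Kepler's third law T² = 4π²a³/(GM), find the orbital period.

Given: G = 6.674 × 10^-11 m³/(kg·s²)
M = 1.539 × 10^30 kg
GM = G × M = 6.674 × 10^-11 × 1.539 × 10^30 = 1.02713 × 10^20 m³/s²
a = 7.846 × 10^7 m
a³ = 4.82998 × 10^23 m³
T = 2π √(a³/GM) = 2π √((4.82998 × 10^23) / (1.02713 × 10^20)) = 2π × 68.5741 s
T = 430.864 s ≈ 7.181 minutes

Final answer: 7.181 minutes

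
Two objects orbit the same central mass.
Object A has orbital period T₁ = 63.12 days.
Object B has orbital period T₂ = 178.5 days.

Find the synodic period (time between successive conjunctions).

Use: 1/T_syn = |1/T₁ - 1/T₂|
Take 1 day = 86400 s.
T₁ = 63.12 days = 5.45357 × 10^6 s
T₂ = 178.5 days = 1.54224 × 10^7 s
1/T₁ = 1.83366 × 10^-7 s⁻¹
1/T₂ = 6.48408 × 10^-8 s⁻¹
|1/T₁ − 1/T₂| = 1.18525 × 10^-7 s⁻¹
T_syn = 1 / |1/T₁ − 1/T₂| = 8.43701 × 10^6 s ≈ 97.65 days

Final answer: T_syn = 97.65 days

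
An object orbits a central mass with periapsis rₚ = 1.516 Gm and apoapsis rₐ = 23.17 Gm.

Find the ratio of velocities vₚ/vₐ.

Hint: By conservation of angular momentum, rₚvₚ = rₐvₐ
rₚ = 1.516 Gm = 1.516 × 10^9 m
rₐ = 23.17 Gm = 2.317 × 10^10 m
rₚvₚ = rₐvₐ  ⇒  vₚ/vₐ = rₐ/rₚ
vₚ/vₐ = (2.317 × 10^10) / (1.516 × 10^9) = 15.2836

Final answer: vₚ/vₐ = 15.28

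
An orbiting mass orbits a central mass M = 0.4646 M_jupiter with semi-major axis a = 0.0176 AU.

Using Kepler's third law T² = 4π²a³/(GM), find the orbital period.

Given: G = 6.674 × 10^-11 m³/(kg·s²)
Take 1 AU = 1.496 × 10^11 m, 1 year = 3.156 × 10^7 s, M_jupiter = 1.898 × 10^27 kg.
M = 0.4646 M_jupiter = 8.81811 × 10^26 kg
GM = G × M = 6.674 × 10^-11 × 8.81811 × 10^26 = 5.88521 × 10^16 m³/s²
a = 0.0176 AU = 2.63296 × 10^9 m
a³ = 1.82529 × 10^28 m³
T = 2π √(a³/GM) = 2π √((1.82529 × 10^28) / (5.88521 × 10^16)) = 2π × 556911 s
T = 3.49917 × 10^6 s ≈ 0.1109 years

Final answer: 0.1109 years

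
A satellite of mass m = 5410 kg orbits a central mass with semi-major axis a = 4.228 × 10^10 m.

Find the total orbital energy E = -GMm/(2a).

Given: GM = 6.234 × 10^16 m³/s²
a = 4.228 × 10^10 m
GM = 6.234 × 10^16 m³/s²
2a = 8.456 × 10^10 m
GMm = 6.234 × 10^16 × 5410 = 3.37259 × 10^20 m³·kg/s²
E = −GMm/(2a) = -3.9884 × 10^9 J ≈ -3.988 GJ

Final answer: -3.988 GJ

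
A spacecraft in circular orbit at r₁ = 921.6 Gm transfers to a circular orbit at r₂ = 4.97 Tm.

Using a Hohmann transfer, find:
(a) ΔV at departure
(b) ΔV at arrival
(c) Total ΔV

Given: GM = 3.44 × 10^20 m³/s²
r₁ = 921.6 Gm = 9.216 × 10^11 m
r₂ = 4.97 Tm = 4.97 × 10^12 m
GM = 3.44 × 10^20 m³/s²
Transfer ellipse: a_t = (r₁ + r₂)/2 = 2.9458 × 10^12 m
Circular speed at r₁: v₁ = √(GM/r₁) = 19320 m/s
Transfer speed at r₁ (periapsis): v₁ₜ = √(GM(2/r₁ − 1/a_t)) = 25094.8 m/s
(a) ΔV₁ = v₁ₜ − v₁ = 5774.81 m/s ≈ 5.775 km/s
Circular speed at r₂: v₂ = √(GM/r₂) = 8319.57 m/s
Transfer speed at r₂ (apoapsis): v₂ₜ = √(GM(2/r₂ − 1/a_t)) = 4653.4 m/s
(b) ΔV₂ = v₂ − v₂ₜ = 3666.17 m/s ≈ 3.666 km/s
(c) ΔV_total = ΔV₁ + ΔV₂ = 9440.98 m/s ≈ 9.441 km/s

Final answer:
(a) ΔV₁ = 5.775 km/s
(b) ΔV₂ = 3.666 km/s
(c) ΔV_total = 9.441 km/s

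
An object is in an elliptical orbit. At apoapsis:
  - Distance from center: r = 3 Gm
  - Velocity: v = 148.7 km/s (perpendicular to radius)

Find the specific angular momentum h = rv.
r = 3 Gm = 3 × 10^9 m
v = 148.7 km/s = 148700 m/s
h = rv = 3 × 10^9 × 148700 = 4.461 × 10^14 m²/s ≈ 4.461 × 10^14 m²/s

Final answer: h = 4.461 × 10^14 m²/s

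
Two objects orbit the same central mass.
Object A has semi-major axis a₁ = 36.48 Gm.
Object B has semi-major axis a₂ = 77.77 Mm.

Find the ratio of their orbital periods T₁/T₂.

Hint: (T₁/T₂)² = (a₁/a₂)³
a₁ = 36.48 Gm = 3.648 × 10^10 m
a₂ = 77.77 Mm = 7.777 × 10^7 m
a₁/a₂ = 469.075
T₁/T₂ = (a₁/a₂)^(3/2) = (469.075)^1.5 = 10159.3

Final answer: T₁/T₂ = 1.016 × 10^4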